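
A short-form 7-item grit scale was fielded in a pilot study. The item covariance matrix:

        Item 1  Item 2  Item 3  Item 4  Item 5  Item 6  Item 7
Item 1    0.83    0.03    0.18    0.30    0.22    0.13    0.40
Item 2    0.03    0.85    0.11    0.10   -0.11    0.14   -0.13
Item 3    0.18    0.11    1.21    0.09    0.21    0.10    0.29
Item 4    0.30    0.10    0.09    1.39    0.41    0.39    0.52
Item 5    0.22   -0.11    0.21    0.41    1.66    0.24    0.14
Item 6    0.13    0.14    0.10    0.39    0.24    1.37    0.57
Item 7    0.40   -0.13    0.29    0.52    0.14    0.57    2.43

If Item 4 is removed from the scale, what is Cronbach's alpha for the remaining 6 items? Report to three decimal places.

Cronbach's alpha = 0.452

Remaining items: Item 1, Item 2, Item 3, Item 5, Item 6, Item 7 (k = 6).
sum of item variances = 0.83 + 0.85 + 1.21 + 1.66 + 1.37 + 2.43 = 8.35
Var(T) = 8.35 + 2 × 2.52 = 13.39
α (item deleted) = (6/5)·(1 − 8.35/13.39) = 0.452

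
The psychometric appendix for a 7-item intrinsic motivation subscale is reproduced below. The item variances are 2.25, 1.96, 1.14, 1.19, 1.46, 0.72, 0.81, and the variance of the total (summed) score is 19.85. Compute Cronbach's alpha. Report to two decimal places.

Σσᵢ² = 2.25 + 1.96 + 1.14 + 1.19 + 1.46 + 0.72 + 0.81 = 9.53
α = (k/(k−1))·(1 − Σσᵢ²/total variance) = (7/6)·(1 − 9.53/19.85) = 0.61

Cronbach's alpha = 0.61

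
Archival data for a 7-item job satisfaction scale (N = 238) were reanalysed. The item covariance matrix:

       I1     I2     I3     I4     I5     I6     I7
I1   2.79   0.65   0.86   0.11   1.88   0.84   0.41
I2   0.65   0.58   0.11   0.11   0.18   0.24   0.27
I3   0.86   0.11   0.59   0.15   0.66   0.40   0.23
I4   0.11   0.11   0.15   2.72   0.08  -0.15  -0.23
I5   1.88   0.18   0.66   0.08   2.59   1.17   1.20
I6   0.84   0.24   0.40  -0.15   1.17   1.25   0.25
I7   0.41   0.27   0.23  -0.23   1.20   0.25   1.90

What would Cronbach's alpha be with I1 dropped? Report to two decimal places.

α = 0.59

Remaining items: I2, I3, I4, I5, I6, I7 (k = 6).
Σσᵢ² = 0.58 + 0.59 + 2.72 + 2.59 + 1.25 + 1.90 = 9.63
Var(T) = 9.63 + 2 × 4.67 = 18.97
α (item deleted) = (6/5)·(1 − 9.63/18.97) = 0.59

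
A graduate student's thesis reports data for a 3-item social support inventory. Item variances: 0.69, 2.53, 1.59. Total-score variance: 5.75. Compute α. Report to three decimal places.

α = 0.245

sum of item variances = 0.69 + 2.53 + 1.59 = 4.81
α = (k/(k−1))·(1 − sum of item variances/σ²_T) = (3/2)·(1 − 4.81/5.75) = 0.245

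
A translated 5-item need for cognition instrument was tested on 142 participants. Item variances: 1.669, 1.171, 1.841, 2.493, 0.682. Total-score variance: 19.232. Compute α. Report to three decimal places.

α = 0.739

Σσᵢ² = 1.669 + 1.171 + 1.841 + 2.493 + 0.682 = 7.856
α = (k/(k−1))·(1 − Σσᵢ²/total variance) = (5/4)·(1 − 7.856/19.232) = 0.739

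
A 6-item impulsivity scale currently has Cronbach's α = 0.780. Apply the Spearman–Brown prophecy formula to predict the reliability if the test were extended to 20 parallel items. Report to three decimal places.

Length factor m = 20/6 = 3.3333
α' = m·α / (1 + (m−1)·α)
   = 20/6 × 0.780 / (1 + (20/6 − 1) × 0.780)
   = 2.6000 / 2.8200 = 0.922

predicted reliability = 0.922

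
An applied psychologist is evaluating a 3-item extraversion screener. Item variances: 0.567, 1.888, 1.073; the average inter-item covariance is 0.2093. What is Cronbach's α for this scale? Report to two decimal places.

ΣVar(i) = 0.567 + 1.888 + 1.073 = 3.528
Sum of the 3 distinct covariances = 3 × 0.2093 = 0.6279
σ²_T = ΣVar(i) + 2·Σcov = 3.528 + 2 × 0.6279 = 4.7838
α = (3/2)·(1 − 3.528/4.7838) = 0.39

Cronbach's α = 0.39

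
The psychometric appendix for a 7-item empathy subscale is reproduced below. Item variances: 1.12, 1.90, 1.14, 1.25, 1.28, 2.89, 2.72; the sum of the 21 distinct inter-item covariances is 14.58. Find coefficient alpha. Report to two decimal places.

Σσᵢ² = 1.12 + 1.90 + 1.14 + 1.25 + 1.28 + 2.89 + 2.72 = 12.30
Sum of distinct covariances = 14.58
σ²_total = Σσᵢ² + 2·Σcov = 12.30 + 2 × 14.58 = 41.46
α = (7/6)·(1 − 12.30/41.46) = 0.82

coefficient alpha = 0.82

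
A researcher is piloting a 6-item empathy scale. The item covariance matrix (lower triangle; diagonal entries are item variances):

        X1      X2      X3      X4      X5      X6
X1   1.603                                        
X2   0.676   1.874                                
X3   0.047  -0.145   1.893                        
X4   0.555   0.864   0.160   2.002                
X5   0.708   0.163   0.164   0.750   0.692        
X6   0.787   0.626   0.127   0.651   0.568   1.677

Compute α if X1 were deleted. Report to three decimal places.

α = 0.614

Remaining items: X2, X3, X4, X5, X6 (k = 5).
Σσᵢ² = 1.874 + 1.893 + 2.002 + 0.692 + 1.677 = 8.138
σ²_total = 8.138 + 2 × 3.928 = 15.994
α (item deleted) = (5/4)·(1 − 8.138/15.994) = 0.614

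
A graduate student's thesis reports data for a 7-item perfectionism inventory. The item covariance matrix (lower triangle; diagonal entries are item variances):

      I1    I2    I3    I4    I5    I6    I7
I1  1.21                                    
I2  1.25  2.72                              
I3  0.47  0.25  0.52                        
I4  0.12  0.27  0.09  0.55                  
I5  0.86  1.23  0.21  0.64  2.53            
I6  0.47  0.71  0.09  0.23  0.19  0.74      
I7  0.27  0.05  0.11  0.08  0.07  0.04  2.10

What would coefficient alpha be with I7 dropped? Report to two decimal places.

α = 0.76

Remaining items: I1, I2, I3, I4, I5, I6 (k = 6).
Σσ²ᵢ = 1.21 + 2.72 + 0.52 + 0.55 + 2.53 + 0.74 = 8.27
total variance = 8.27 + 2 × 7.08 = 22.43
α (item deleted) = (6/5)·(1 − 8.27/22.43) = 0.76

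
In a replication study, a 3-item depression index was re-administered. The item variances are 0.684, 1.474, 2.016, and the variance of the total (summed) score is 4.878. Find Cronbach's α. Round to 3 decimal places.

Σσ²ᵢ = 0.684 + 1.474 + 2.016 = 4.174
α = (k/(k−1))·(1 − Σσ²ᵢ/total variance) = (3/2)·(1 − 4.174/4.878) = 0.216

Cronbach's α = 0.216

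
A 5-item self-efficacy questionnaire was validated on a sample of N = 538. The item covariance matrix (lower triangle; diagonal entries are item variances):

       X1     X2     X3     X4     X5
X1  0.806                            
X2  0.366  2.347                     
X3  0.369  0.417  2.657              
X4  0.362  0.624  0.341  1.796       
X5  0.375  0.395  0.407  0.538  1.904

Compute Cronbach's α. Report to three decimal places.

α = 0.586

ΣVar(i) = 0.806 + 2.347 + 2.657 + 1.796 + 1.904 = 9.510
Σ_{i<j} σ_ij = 4.194
Var(T) = 9.510 + 2 × 4.194 = 17.898
α = (k/(k−1))·(1 − ΣVar(i)/Var(T)) = (5/4)·(1 − 9.510/17.898) = 0.586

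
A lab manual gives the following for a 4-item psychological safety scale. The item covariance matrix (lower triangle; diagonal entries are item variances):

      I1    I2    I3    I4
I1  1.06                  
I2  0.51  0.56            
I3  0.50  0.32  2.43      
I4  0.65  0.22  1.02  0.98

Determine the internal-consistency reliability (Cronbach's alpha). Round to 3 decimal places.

Σσᵢ² = 1.06 + 0.56 + 2.43 + 0.98 = 5.03
Sum of the distinct covariances = 3.22
total variance = 5.03 + 2 × 3.22 = 11.47
α = (k/(k−1))·(1 − Σσᵢ²/total variance) = (4/3)·(1 − 5.03/11.47) = 0.749

α = 0.749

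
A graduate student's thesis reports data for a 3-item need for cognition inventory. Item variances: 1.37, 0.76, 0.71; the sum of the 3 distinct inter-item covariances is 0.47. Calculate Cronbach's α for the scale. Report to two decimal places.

sum of item variances = 1.37 + 0.76 + 0.71 = 2.84
Sum of distinct covariances = 0.47
σ²_total = sum of item variances + 2·Σcov = 2.84 + 2 × 0.47 = 3.78
α = (3/2)·(1 − 2.84/3.78) = 0.37

Cronbach's α = 0.37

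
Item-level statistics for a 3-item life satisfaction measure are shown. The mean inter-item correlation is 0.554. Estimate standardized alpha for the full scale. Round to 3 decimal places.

Standardized α = k·r̄ / (1 + (k−1)·r̄) = 3 × 0.554 / (1 + 2 × 0.554)
  = 1.6620 / 2.1080 = 0.788

standardized alpha = 0.788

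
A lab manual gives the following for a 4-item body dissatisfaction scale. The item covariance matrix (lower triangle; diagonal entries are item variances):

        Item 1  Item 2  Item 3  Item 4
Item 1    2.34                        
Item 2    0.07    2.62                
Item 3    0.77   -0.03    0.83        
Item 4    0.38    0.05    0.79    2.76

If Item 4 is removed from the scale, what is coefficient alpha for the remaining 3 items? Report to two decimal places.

Remaining items: Item 1, Item 2, Item 3 (k = 3).
Σσ²ᵢ = 2.34 + 2.62 + 0.83 = 5.79
Var(T) = 5.79 + 2 × 0.81 = 7.41
α (item deleted) = (3/2)·(1 − 5.79/7.41) = 0.33

α = 0.33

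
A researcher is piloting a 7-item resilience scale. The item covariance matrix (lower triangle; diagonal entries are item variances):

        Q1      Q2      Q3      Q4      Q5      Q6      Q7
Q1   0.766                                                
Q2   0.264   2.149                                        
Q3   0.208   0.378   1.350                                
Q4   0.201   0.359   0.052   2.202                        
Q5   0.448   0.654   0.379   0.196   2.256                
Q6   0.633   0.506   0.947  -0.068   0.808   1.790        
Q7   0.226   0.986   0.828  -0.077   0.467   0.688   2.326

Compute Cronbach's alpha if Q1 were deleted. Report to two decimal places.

α = 0.65

Remaining items: Q2, Q3, Q4, Q5, Q6, Q7 (k = 6).
ΣVar(i) = 2.149 + 1.350 + 2.202 + 2.256 + 1.790 + 2.326 = 12.073
Var(T) = 12.073 + 2 × 7.103 = 26.279
α (item deleted) = (6/5)·(1 − 12.073/26.279) = 0.65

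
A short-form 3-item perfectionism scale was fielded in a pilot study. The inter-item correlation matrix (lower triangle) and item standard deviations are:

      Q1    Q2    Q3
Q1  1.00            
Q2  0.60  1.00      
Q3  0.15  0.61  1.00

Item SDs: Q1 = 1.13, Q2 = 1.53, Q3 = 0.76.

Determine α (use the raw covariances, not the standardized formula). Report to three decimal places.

Σσ²ᵢ = 1.13² + 1.53² + 0.76² = 4.1954
Covariances σ_ij = r_ij · s_i · s_j:
  σ(Q1,Q2) = 0.60 × 1.13 × 1.53 = 1.0373
  σ(Q1,Q3) = 0.15 × 1.13 × 0.76 = 0.1288
  σ(Q2,Q3) = 0.61 × 1.53 × 0.76 = 0.7093
σ²_T = Σσ²ᵢ + 2·Σσ_ij = 4.1954 + 2 × 1.8754 = 7.9462
α = (3/2)·(1 − 4.1954/7.9462) = 0.708

α = 0.708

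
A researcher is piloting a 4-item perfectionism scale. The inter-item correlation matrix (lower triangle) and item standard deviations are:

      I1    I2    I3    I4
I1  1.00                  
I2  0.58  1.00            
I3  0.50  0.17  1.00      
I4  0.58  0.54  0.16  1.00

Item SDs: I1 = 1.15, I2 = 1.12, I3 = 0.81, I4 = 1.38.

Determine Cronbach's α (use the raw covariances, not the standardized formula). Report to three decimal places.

Σσ²ᵢ = 1.15² + 1.12² + 0.81² + 1.38² = 5.1374
Covariances σ_ij = r_ij · s_i · s_j:
  σ(I1,I2) = 0.58 × 1.15 × 1.12 = 0.7470
  σ(I1,I3) = 0.50 × 1.15 × 0.81 = 0.4657
  σ(I1,I4) = 0.58 × 1.15 × 1.38 = 0.9205
  σ(I2,I3) = 0.17 × 1.12 × 0.81 = 0.1542
  σ(I2,I4) = 0.54 × 1.12 × 1.38 = 0.8346
  σ(I3,I4) = 0.16 × 0.81 × 1.38 = 0.1788
σ²_T = Σσ²ᵢ + 2·Σσ_ij = 5.1374 + 2 × 3.3008 = 11.7390
α = (4/3)·(1 − 5.1374/11.7390) = 0.750

α = 0.750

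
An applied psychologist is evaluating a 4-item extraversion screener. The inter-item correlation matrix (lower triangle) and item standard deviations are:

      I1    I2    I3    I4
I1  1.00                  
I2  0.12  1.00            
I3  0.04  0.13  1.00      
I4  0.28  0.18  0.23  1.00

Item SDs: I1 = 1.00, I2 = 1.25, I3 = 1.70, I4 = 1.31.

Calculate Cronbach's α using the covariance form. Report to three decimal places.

α = 0.423

Σσ²ᵢ = 1.00² + 1.25² + 1.70² + 1.31² = 7.1686
Covariances σ_ij = r_ij · s_i · s_j:
  σ(I1,I2) = 0.12 × 1.00 × 1.25 = 0.1500
  σ(I1,I3) = 0.04 × 1.00 × 1.70 = 0.0680
  σ(I1,I4) = 0.28 × 1.00 × 1.31 = 0.3668
  σ(I2,I3) = 0.13 × 1.25 × 1.70 = 0.2762
  σ(I2,I4) = 0.18 × 1.25 × 1.31 = 0.2947
  σ(I3,I4) = 0.23 × 1.70 × 1.31 = 0.5122
σ²_T = Σσ²ᵢ + 2·Σσ_ij = 7.1686 + 2 × 1.6679 = 10.5044
α = (4/3)·(1 − 7.1686/10.5044) = 0.423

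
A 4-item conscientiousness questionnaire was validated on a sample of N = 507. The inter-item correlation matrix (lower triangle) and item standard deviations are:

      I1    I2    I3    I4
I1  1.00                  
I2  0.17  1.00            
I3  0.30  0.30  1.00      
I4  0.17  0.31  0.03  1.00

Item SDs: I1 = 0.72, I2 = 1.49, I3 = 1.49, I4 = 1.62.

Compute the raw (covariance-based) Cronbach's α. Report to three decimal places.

Σσ²ᵢ = 0.72² + 1.49² + 1.49² + 1.62² = 7.5830
Covariances σ_ij = r_ij · s_i · s_j:
  σ(I1,I2) = 0.17 × 0.72 × 1.49 = 0.1824
  σ(I1,I3) = 0.30 × 0.72 × 1.49 = 0.3218
  σ(I1,I4) = 0.17 × 0.72 × 1.62 = 0.1983
  σ(I2,I3) = 0.30 × 1.49 × 1.49 = 0.6660
  σ(I2,I4) = 0.31 × 1.49 × 1.62 = 0.7483
  σ(I3,I4) = 0.03 × 1.49 × 1.62 = 0.0724
σ²_T = Σσ²ᵢ + 2·Σσ_ij = 7.5830 + 2 × 2.1892 = 11.9614
α = (4/3)·(1 − 7.5830/11.9614) = 0.488

Cronbach's α = 0.488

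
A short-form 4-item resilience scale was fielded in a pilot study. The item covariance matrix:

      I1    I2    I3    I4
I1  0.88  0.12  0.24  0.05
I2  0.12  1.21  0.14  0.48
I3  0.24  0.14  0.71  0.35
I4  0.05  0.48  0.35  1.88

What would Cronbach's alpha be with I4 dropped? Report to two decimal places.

Remaining items: I1, I2, I3 (k = 3).
sum of item variances = 0.88 + 1.21 + 0.71 = 2.80
Var(T) = 2.80 + 2 × 0.50 = 3.80
α (item deleted) = (3/2)·(1 − 2.80/3.80) = 0.39

Cronbach's alpha = 0.39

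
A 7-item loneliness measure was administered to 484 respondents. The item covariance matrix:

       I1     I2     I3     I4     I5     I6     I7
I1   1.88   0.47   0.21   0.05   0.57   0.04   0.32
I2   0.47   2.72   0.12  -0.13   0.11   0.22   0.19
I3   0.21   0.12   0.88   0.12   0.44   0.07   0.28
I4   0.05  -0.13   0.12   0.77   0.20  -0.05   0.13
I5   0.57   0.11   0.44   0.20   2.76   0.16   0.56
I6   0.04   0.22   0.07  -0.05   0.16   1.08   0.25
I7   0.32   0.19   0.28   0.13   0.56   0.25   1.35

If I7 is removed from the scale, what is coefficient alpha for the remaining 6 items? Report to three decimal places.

coefficient alpha = 0.408

Remaining items: I1, I2, I3, I4, I5, I6 (k = 6).
ΣVar(i) = 1.88 + 2.72 + 0.88 + 0.77 + 2.76 + 1.08 = 10.09
σ²_T = 10.09 + 2 × 2.60 = 15.29
α (item deleted) = (6/5)·(1 − 10.09/15.29) = 0.408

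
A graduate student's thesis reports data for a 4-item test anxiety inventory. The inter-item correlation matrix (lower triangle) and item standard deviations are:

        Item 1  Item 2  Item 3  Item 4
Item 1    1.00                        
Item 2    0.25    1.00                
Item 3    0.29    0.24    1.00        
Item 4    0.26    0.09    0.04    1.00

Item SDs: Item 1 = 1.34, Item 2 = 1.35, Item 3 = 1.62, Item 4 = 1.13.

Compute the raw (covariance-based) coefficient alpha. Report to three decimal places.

Σσ²ᵢ = 1.34² + 1.35² + 1.62² + 1.13² = 7.5194
Covariances σ_ij = r_ij · s_i · s_j:
  σ(Item 1,Item 2) = 0.25 × 1.34 × 1.35 = 0.4523
  σ(Item 1,Item 3) = 0.29 × 1.34 × 1.62 = 0.6295
  σ(Item 1,Item 4) = 0.26 × 1.34 × 1.13 = 0.3937
  σ(Item 2,Item 3) = 0.24 × 1.35 × 1.62 = 0.5249
  σ(Item 2,Item 4) = 0.09 × 1.35 × 1.13 = 0.1373
  σ(Item 3,Item 4) = 0.04 × 1.62 × 1.13 = 0.0732
σ²_T = Σσ²ᵢ + 2·Σσ_ij = 7.5194 + 2 × 2.2109 = 11.9412
α = (4/3)·(1 − 7.5194/11.9412) = 0.494

α = 0.494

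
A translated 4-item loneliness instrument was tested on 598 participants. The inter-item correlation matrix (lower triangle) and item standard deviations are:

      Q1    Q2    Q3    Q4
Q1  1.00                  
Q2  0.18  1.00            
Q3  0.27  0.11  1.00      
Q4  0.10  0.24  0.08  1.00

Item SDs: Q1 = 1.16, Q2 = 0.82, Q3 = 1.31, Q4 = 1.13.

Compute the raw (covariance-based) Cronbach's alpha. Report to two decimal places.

α = 0.42

Σσ²ᵢ = 1.16² + 0.82² + 1.31² + 1.13² = 5.0110
Covariances σ_ij = r_ij · s_i · s_j:
  σ(Q1,Q2) = 0.18 × 1.16 × 0.82 = 0.1712
  σ(Q1,Q3) = 0.27 × 1.16 × 1.31 = 0.4103
  σ(Q1,Q4) = 0.10 × 1.16 × 1.13 = 0.1311
  σ(Q2,Q3) = 0.11 × 0.82 × 1.31 = 0.1182
  σ(Q2,Q4) = 0.24 × 0.82 × 1.13 = 0.2224
  σ(Q3,Q4) = 0.08 × 1.31 × 1.13 = 0.1184
σ²_T = Σσ²ᵢ + 2·Σσ_ij = 5.0110 + 2 × 1.1716 = 7.3542
α = (4/3)·(1 − 5.0110/7.3542) = 0.42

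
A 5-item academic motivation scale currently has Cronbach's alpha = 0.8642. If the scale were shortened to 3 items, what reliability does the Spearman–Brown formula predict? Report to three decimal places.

Length factor m = 3/5 = 0.6000
α' = m·α / (1 − (1−m)·α)
   = 3/5 × 0.8642 / (1 − (1 − 3/5) × 0.8642)
   = 0.5185 / 0.6543 = 0.792

predicted reliability = 0.792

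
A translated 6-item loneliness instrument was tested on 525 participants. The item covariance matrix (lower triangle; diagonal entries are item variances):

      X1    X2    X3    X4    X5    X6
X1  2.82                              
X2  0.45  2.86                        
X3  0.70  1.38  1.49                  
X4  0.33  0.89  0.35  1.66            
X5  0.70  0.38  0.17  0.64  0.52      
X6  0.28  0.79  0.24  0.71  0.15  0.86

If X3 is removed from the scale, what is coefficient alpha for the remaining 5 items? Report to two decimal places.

Remaining items: X1, X2, X4, X5, X6 (k = 5).
Σσᵢ² = 2.82 + 2.86 + 1.66 + 0.52 + 0.86 = 8.72
σ²_total = 8.72 + 2 × 5.32 = 19.36
α (item deleted) = (5/4)·(1 − 8.72/19.36) = 0.69

coefficient alpha = 0.69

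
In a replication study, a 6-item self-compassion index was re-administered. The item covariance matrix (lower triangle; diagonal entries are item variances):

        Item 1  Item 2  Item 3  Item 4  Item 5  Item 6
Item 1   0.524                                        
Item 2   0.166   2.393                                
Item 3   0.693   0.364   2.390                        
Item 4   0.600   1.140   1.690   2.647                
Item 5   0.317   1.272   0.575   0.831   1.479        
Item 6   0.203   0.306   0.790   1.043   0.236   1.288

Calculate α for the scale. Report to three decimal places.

Σσ²ᵢ = 0.524 + 2.393 + 2.390 + 2.647 + 1.479 + 1.288 = 10.721
Sum of off-diagonal covariances = 10.226
Var(T) = 10.721 + 2 × 10.226 = 31.173
α = (k/(k−1))·(1 − Σσ²ᵢ/Var(T)) = (6/5)·(1 − 10.721/31.173) = 0.787

α = 0.787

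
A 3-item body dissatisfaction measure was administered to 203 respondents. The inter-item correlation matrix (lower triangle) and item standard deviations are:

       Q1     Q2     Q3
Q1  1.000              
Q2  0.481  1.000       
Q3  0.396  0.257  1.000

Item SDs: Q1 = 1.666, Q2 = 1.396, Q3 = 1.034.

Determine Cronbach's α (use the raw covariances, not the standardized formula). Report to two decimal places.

Σσ²ᵢ = 1.666² + 1.396² + 1.034² = 5.7935
Covariances σ_ij = r_ij · s_i · s_j:
  σ(Q1,Q2) = 0.481 × 1.666 × 1.396 = 1.1187
  σ(Q1,Q3) = 0.396 × 1.666 × 1.034 = 0.6822
  σ(Q2,Q3) = 0.257 × 1.396 × 1.034 = 0.3710
σ²_T = Σσ²ᵢ + 2·Σσ_ij = 5.7935 + 2 × 2.1719 = 10.1373
α = (3/2)·(1 − 5.7935/10.1373) = 0.64

Cronbach's α = 0.64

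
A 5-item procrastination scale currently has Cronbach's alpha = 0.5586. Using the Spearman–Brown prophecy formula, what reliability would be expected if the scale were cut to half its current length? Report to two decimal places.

Length factor m = 1/2
α' = m·α / (1 − (1−m)·α)
   = 1/2 × 0.5586 / (1 − (1 − 1/2) × 0.5586)
   = 0.2793 / 0.7207 = 0.39

predicted reliability = 0.39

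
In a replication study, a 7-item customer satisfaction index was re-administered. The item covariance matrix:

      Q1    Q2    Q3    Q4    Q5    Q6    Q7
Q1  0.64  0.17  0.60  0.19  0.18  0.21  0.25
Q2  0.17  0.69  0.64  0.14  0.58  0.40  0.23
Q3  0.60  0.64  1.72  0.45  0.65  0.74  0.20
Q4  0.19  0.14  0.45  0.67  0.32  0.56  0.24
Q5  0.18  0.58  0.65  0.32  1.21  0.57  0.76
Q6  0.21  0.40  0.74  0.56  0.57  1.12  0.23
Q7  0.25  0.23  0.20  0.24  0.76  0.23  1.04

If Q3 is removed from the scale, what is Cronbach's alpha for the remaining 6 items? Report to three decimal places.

Remaining items: Q1, Q2, Q4, Q5, Q6, Q7 (k = 6).
Σσ²ᵢ = 0.64 + 0.69 + 0.67 + 1.21 + 1.12 + 1.04 = 5.37
Var(T) = 5.37 + 2 × 5.03 = 15.43
α (item deleted) = (6/5)·(1 − 5.37/15.43) = 0.782

α = 0.782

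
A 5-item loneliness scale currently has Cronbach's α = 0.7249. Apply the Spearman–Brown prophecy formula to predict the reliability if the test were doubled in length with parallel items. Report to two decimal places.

Length factor m = 2
α' = m·α / (1 + (m−1)·α)
   = 2 × 0.7249 / (1 + (2 − 1) × 0.7249)
   = 1.4498 / 1.7249 = 0.84

predicted reliability = 0.84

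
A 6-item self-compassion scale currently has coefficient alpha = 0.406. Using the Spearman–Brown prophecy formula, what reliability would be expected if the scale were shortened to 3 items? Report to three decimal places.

Length factor m = 3/6 = 0.5000
α' = m·α / (1 − (1−m)·α)
   = 3/6 × 0.406 / (1 − (1 − 3/6) × 0.406)
   = 0.2030 / 0.7970 = 0.255

predicted reliability = 0.255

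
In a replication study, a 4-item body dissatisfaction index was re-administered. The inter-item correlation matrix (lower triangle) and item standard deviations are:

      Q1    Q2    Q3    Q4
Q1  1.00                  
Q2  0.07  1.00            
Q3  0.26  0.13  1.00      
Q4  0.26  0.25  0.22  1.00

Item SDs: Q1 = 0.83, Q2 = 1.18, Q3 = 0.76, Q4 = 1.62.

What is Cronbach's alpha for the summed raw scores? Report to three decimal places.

α = 0.472

Σσ²ᵢ = 0.83² + 1.18² + 0.76² + 1.62² = 5.2833
Covariances σ_ij = r_ij · s_i · s_j:
  σ(Q1,Q2) = 0.07 × 0.83 × 1.18 = 0.0686
  σ(Q1,Q3) = 0.26 × 0.83 × 0.76 = 0.1640
  σ(Q1,Q4) = 0.26 × 0.83 × 1.62 = 0.3496
  σ(Q2,Q3) = 0.13 × 1.18 × 0.76 = 0.1166
  σ(Q2,Q4) = 0.25 × 1.18 × 1.62 = 0.4779
  σ(Q3,Q4) = 0.22 × 0.76 × 1.62 = 0.2709
σ²_T = Σσ²ᵢ + 2·Σσ_ij = 5.2833 + 2 × 1.4476 = 8.1785
α = (4/3)·(1 − 5.2833/8.1785) = 0.472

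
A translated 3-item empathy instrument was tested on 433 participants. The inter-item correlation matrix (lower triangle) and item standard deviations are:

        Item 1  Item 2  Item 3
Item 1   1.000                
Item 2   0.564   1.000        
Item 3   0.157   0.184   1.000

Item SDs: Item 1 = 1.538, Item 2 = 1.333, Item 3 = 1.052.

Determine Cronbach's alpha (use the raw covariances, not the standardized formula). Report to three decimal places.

Σσ²ᵢ = 1.538² + 1.333² + 1.052² = 5.2490
Covariances σ_ij = r_ij · s_i · s_j:
  σ(Item 1,Item 2) = 0.564 × 1.538 × 1.333 = 1.1563
  σ(Item 1,Item 3) = 0.157 × 1.538 × 1.052 = 0.2540
  σ(Item 2,Item 3) = 0.184 × 1.333 × 1.052 = 0.2580
σ²_T = Σσ²ᵢ + 2·Σσ_ij = 5.2490 + 2 × 1.6683 = 8.5856
α = (3/2)·(1 − 5.2490/8.5856) = 0.583

Cronbach's alpha = 0.583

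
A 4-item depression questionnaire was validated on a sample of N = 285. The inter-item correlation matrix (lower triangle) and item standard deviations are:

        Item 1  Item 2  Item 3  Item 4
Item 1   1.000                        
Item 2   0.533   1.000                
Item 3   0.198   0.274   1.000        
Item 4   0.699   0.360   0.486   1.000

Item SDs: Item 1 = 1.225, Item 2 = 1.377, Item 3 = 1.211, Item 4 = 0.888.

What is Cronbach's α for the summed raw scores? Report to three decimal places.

Cronbach's α = 0.725

Σσ²ᵢ = 1.225² + 1.377² + 1.211² + 0.888² = 5.6518
Covariances σ_ij = r_ij · s_i · s_j:
  σ(Item 1,Item 2) = 0.533 × 1.225 × 1.377 = 0.8991
  σ(Item 1,Item 3) = 0.198 × 1.225 × 1.211 = 0.2937
  σ(Item 1,Item 4) = 0.699 × 1.225 × 0.888 = 0.7604
  σ(Item 2,Item 3) = 0.274 × 1.377 × 1.211 = 0.4569
  σ(Item 2,Item 4) = 0.360 × 1.377 × 0.888 = 0.4402
  σ(Item 3,Item 4) = 0.486 × 1.211 × 0.888 = 0.5226
σ²_T = Σσ²ᵢ + 2·Σσ_ij = 5.6518 + 2 × 3.3729 = 12.3976
α = (4/3)·(1 − 5.6518/12.3976) = 0.725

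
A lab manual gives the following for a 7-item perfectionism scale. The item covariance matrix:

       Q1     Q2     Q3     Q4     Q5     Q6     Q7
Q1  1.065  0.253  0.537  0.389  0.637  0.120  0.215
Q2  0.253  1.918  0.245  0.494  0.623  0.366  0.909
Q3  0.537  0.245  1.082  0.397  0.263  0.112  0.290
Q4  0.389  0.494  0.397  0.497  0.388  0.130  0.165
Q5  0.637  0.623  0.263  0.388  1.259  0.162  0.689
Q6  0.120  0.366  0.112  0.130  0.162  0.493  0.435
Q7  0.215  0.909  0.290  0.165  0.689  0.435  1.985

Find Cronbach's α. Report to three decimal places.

sum of item variances = 1.065 + 1.918 + 1.082 + 0.497 + 1.259 + 0.493 + 1.985 = 8.299
Σ_{i<j} σ_ij = 7.819
σ²_total = 8.299 + 2 × 7.819 = 23.937
α = (k/(k−1))·(1 − sum of item variances/σ²_total) = (7/6)·(1 − 8.299/23.937) = 0.762

α = 0.762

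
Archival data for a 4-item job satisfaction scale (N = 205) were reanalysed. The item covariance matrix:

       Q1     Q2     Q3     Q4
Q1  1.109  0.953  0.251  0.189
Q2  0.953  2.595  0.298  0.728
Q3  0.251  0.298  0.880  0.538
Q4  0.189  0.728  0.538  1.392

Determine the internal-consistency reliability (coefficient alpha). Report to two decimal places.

Σσ²ᵢ = 1.109 + 2.595 + 0.880 + 1.392 = 5.976
Sum of off-diagonal covariances = 2.957
σ²_total = 5.976 + 2 × 2.957 = 11.890
α = (k/(k−1))·(1 − Σσ²ᵢ/σ²_total) = (4/3)·(1 − 5.976/11.890) = 0.66

α = 0.66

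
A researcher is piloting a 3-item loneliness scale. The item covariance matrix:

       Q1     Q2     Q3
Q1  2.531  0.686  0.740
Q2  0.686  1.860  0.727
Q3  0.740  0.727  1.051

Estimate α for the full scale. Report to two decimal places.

α = 0.66

Σσ²ᵢ = 2.531 + 1.860 + 1.051 = 5.442
Σ_{i<j} σ_ij = 2.153
total variance = 5.442 + 2 × 2.153 = 9.748
α = (k/(k−1))·(1 − Σσ²ᵢ/total variance) = (3/2)·(1 − 5.442/9.748) = 0.66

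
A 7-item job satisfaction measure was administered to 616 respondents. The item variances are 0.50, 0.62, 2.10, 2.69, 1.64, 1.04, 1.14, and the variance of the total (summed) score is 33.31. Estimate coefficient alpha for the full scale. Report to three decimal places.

coefficient alpha = 0.826

sum of item variances = 0.50 + 0.62 + 2.10 + 2.69 + 1.64 + 1.04 + 1.14 = 9.73
α = (k/(k−1))·(1 − sum of item variances/σ²_T) = (7/6)·(1 − 9.73/33.31) = 0.826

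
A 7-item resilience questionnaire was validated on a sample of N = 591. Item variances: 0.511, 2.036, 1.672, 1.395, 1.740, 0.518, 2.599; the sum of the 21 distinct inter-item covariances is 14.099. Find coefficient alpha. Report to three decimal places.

coefficient alpha = 0.851

Σσ²ᵢ = 0.511 + 2.036 + 1.672 + 1.395 + 1.740 + 0.518 + 2.599 = 10.471
Sum of distinct covariances = 14.099
σ²_total = Σσ²ᵢ + 2·Σcov = 10.471 + 2 × 14.099 = 38.669
α = (7/6)·(1 − 10.471/38.669) = 0.851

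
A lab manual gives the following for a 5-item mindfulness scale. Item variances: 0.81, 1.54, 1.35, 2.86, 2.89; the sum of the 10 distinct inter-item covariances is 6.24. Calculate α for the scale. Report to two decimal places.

Σσ²ᵢ = 0.81 + 1.54 + 1.35 + 2.86 + 2.89 = 9.45
Sum of distinct covariances = 6.24
σ²_T = Σσ²ᵢ + 2·Σcov = 9.45 + 2 × 6.24 = 21.93
α = (5/4)·(1 − 9.45/21.93) = 0.71

α = 0.71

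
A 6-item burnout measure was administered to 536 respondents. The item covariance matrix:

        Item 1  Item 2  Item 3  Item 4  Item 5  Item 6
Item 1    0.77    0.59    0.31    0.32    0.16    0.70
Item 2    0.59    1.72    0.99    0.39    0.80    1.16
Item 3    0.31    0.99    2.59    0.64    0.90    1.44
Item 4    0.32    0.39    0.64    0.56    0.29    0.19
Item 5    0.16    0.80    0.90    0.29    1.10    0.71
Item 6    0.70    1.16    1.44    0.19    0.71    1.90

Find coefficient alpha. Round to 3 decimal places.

α = 0.827

Σσᵢ² = 0.77 + 1.72 + 2.59 + 0.56 + 1.10 + 1.90 = 8.64
Sum of off-diagonal covariances = 9.59
σ²_total = 8.64 + 2 × 9.59 = 27.82
α = (k/(k−1))·(1 − Σσᵢ²/σ²_total) = (6/5)·(1 − 8.64/27.82) = 0.827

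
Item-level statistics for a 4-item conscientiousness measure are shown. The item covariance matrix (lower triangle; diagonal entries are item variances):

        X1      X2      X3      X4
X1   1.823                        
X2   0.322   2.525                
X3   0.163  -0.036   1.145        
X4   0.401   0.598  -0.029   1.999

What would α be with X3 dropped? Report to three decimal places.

α = 0.441

Remaining items: X1, X2, X4 (k = 3).
sum of item variances = 1.823 + 2.525 + 1.999 = 6.347
σ²_total = 6.347 + 2 × 1.321 = 8.989
α (item deleted) = (3/2)·(1 − 6.347/8.989) = 0.441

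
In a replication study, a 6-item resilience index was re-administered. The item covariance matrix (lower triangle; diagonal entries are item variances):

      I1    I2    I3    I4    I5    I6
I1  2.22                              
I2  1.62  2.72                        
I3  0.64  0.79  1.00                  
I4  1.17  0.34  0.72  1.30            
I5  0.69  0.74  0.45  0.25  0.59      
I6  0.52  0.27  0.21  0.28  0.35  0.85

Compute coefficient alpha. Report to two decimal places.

ΣVar(i) = 2.22 + 2.72 + 1.00 + 1.30 + 0.59 + 0.85 = 8.68
Σ_{i<j} σ_ij = 9.04
total variance = 8.68 + 2 × 9.04 = 26.76
α = (k/(k−1))·(1 − ΣVar(i)/total variance) = (6/5)·(1 − 8.68/26.76) = 0.81

α = 0.81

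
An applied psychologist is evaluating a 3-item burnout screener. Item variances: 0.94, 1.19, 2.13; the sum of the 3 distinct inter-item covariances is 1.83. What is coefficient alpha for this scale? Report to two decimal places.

Σσᵢ² = 0.94 + 1.19 + 2.13 = 4.26
Sum of distinct covariances = 1.83
Var(T) = Σσᵢ² + 2·Σcov = 4.26 + 2 × 1.83 = 7.92
α = (3/2)·(1 − 4.26/7.92) = 0.69

α = 0.69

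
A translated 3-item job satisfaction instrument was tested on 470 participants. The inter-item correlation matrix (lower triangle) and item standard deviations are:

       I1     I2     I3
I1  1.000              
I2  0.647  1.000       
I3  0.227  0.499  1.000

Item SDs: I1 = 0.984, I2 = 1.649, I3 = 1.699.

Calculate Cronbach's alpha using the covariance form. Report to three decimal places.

Cronbach's alpha = 0.694

Σσ²ᵢ = 0.984² + 1.649² + 1.699² = 6.5741
Covariances σ_ij = r_ij · s_i · s_j:
  σ(I1,I2) = 0.647 × 0.984 × 1.649 = 1.0498
  σ(I1,I3) = 0.227 × 0.984 × 1.699 = 0.3795
  σ(I2,I3) = 0.499 × 1.649 × 1.699 = 1.3980
σ²_T = Σσ²ᵢ + 2·Σσ_ij = 6.5741 + 2 × 2.8273 = 12.2287
α = (3/2)·(1 − 6.5741/12.2287) = 0.694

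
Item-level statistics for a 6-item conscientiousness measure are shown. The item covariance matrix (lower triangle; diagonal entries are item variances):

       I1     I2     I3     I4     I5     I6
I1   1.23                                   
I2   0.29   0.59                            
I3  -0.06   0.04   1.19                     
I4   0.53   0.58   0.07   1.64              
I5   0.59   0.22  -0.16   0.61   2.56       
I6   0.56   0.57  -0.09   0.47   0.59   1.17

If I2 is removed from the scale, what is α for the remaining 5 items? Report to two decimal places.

α = 0.55

Remaining items: I1, I3, I4, I5, I6 (k = 5).
Σσᵢ² = 1.23 + 1.19 + 1.64 + 2.56 + 1.17 = 7.79
σ²_T = 7.79 + 2 × 3.11 = 14.01
α (item deleted) = (5/4)·(1 − 7.79/14.01) = 0.55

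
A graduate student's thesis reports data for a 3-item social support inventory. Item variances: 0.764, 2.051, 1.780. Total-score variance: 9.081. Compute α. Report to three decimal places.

Σσᵢ² = 0.764 + 2.051 + 1.780 = 4.595
α = (k/(k−1))·(1 − Σσᵢ²/σ²_total) = (3/2)·(1 − 4.595/9.081) = 0.741

α = 0.741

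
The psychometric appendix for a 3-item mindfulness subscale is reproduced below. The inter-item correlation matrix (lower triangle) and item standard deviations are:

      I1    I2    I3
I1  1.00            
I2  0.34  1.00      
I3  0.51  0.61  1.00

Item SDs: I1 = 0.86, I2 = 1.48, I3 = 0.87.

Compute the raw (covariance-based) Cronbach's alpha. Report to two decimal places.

Cronbach's alpha = 0.70

Σσ²ᵢ = 0.86² + 1.48² + 0.87² = 3.6869
Covariances σ_ij = r_ij · s_i · s_j:
  σ(I1,I2) = 0.34 × 0.86 × 1.48 = 0.4328
  σ(I1,I3) = 0.51 × 0.86 × 0.87 = 0.3816
  σ(I2,I3) = 0.61 × 1.48 × 0.87 = 0.7854
σ²_T = Σσ²ᵢ + 2·Σσ_ij = 3.6869 + 2 × 1.5998 = 6.8865
α = (3/2)·(1 − 3.6869/6.8865) = 0.70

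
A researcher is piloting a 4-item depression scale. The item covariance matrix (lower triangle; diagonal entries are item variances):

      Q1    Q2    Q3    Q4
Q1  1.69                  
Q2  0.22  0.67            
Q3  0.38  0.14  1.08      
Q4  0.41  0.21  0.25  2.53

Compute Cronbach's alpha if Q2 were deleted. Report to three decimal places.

Remaining items: Q1, Q3, Q4 (k = 3).
Σσ²ᵢ = 1.69 + 1.08 + 2.53 = 5.30
Var(T) = 5.30 + 2 × 1.04 = 7.38
α (item deleted) = (3/2)·(1 − 5.30/7.38) = 0.423

α = 0.423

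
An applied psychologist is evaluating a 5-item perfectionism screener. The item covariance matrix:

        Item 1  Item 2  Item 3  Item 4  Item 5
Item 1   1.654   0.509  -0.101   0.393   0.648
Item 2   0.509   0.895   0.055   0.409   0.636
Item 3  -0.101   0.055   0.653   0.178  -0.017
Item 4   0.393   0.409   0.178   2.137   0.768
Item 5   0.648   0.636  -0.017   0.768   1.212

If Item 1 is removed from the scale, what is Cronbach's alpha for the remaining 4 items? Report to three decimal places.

Cronbach's alpha = 0.604

Remaining items: Item 2, Item 3, Item 4, Item 5 (k = 4).
sum of item variances = 0.895 + 0.653 + 2.137 + 1.212 = 4.897
σ²_total = 4.897 + 2 × 2.029 = 8.955
α (item deleted) = (4/3)·(1 − 4.897/8.955) = 0.604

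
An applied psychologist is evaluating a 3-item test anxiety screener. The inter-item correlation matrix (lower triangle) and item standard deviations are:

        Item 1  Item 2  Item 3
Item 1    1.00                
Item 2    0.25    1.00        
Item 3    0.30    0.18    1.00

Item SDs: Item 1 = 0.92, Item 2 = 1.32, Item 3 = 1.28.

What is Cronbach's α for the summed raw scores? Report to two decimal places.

Σσ²ᵢ = 0.92² + 1.32² + 1.28² = 4.2272
Covariances σ_ij = r_ij · s_i · s_j:
  σ(Item 1,Item 2) = 0.25 × 0.92 × 1.32 = 0.3036
  σ(Item 1,Item 3) = 0.30 × 0.92 × 1.28 = 0.3533
  σ(Item 2,Item 3) = 0.18 × 1.32 × 1.28 = 0.3041
σ²_T = Σσ²ᵢ + 2·Σσ_ij = 4.2272 + 2 × 0.9610 = 6.1492
α = (3/2)·(1 − 4.2272/6.1492) = 0.47

α = 0.47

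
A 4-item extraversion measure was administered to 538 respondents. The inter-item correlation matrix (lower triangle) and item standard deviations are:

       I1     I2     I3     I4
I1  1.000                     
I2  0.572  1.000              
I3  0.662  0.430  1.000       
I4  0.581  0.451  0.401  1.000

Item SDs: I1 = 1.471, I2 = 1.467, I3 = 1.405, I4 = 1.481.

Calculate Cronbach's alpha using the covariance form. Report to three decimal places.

α = 0.810

Σσ²ᵢ = 1.471² + 1.467² + 1.405² + 1.481² = 8.4833
Covariances σ_ij = r_ij · s_i · s_j:
  σ(I1,I2) = 0.572 × 1.471 × 1.467 = 1.2344
  σ(I1,I3) = 0.662 × 1.471 × 1.405 = 1.3682
  σ(I1,I4) = 0.581 × 1.471 × 1.481 = 1.2657
  σ(I2,I3) = 0.430 × 1.467 × 1.405 = 0.8863
  σ(I2,I4) = 0.451 × 1.467 × 1.481 = 0.9799
  σ(I3,I4) = 0.401 × 1.405 × 1.481 = 0.8344
σ²_T = Σσ²ᵢ + 2·Σσ_ij = 8.4833 + 2 × 6.5689 = 21.6211
α = (4/3)·(1 − 8.4833/21.6211) = 0.810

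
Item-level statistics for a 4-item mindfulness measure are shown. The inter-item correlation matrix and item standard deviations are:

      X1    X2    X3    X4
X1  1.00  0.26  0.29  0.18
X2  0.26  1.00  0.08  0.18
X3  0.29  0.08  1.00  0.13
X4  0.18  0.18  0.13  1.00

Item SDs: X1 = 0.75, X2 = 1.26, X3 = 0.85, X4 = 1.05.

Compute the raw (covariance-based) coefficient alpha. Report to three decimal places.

Σσ²ᵢ = 0.75² + 1.26² + 0.85² + 1.05² = 3.9751
Covariances σ_ij = r_ij · s_i · s_j:
  σ(X1,X2) = 0.26 × 0.75 × 1.26 = 0.2457
  σ(X1,X3) = 0.29 × 0.75 × 0.85 = 0.1849
  σ(X1,X4) = 0.18 × 0.75 × 1.05 = 0.1418
  σ(X2,X3) = 0.08 × 1.26 × 0.85 = 0.0857
  σ(X2,X4) = 0.18 × 1.26 × 1.05 = 0.2381
  σ(X3,X4) = 0.13 × 0.85 × 1.05 = 0.1160
σ²_T = Σσ²ᵢ + 2·Σσ_ij = 3.9751 + 2 × 1.0122 = 5.9995
α = (4/3)·(1 − 3.9751/5.9995) = 0.450

α = 0.450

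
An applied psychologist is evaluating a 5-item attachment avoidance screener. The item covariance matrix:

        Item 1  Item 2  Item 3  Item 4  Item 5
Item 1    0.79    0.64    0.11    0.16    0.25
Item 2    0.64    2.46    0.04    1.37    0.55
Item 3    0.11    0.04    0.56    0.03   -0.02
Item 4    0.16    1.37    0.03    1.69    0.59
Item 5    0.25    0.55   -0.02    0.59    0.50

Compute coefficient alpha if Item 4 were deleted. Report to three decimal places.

coefficient alpha = 0.562

Remaining items: Item 1, Item 2, Item 3, Item 5 (k = 4).
Σσᵢ² = 0.79 + 2.46 + 0.56 + 0.50 = 4.31
σ²_T = 4.31 + 2 × 1.57 = 7.45
α (item deleted) = (4/3)·(1 − 4.31/7.45) = 0.562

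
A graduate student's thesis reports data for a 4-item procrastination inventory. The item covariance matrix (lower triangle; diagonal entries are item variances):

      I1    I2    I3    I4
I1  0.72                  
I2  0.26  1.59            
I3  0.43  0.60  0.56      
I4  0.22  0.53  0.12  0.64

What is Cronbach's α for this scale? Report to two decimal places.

sum of item variances = 0.72 + 1.59 + 0.56 + 0.64 = 3.51
Sum of the distinct covariances = 2.16
total variance = 3.51 + 2 × 2.16 = 7.83
α = (k/(k−1))·(1 − sum of item variances/total variance) = (4/3)·(1 − 3.51/7.83) = 0.74

Cronbach's α = 0.74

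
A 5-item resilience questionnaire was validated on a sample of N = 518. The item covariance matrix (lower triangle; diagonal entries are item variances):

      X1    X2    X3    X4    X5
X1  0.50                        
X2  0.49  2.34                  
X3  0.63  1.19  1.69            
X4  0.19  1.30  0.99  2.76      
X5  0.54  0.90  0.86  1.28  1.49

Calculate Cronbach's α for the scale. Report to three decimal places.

Cronbach's α = 0.820

ΣVar(i) = 0.50 + 2.34 + 1.69 + 2.76 + 1.49 = 8.78
Σ_{i<j} σ_ij = 8.37
total variance = 8.78 + 2 × 8.37 = 25.52
α = (k/(k−1))·(1 − ΣVar(i)/total variance) = (5/4)·(1 − 8.78/25.52) = 0.820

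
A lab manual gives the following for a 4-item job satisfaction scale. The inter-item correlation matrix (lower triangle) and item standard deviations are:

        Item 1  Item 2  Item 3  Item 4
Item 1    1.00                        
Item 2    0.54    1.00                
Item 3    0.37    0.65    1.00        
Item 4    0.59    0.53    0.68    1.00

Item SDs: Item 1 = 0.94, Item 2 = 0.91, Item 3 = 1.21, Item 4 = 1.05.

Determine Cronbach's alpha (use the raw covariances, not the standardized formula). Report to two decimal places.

Σσ²ᵢ = 0.94² + 0.91² + 1.21² + 1.05² = 4.2783
Covariances σ_ij = r_ij · s_i · s_j:
  σ(Item 1,Item 2) = 0.54 × 0.94 × 0.91 = 0.4619
  σ(Item 1,Item 3) = 0.37 × 0.94 × 1.21 = 0.4208
  σ(Item 1,Item 4) = 0.59 × 0.94 × 1.05 = 0.5823
  σ(Item 2,Item 3) = 0.65 × 0.91 × 1.21 = 0.7157
  σ(Item 2,Item 4) = 0.53 × 0.91 × 1.05 = 0.5064
  σ(Item 3,Item 4) = 0.68 × 1.21 × 1.05 = 0.8639
σ²_T = Σσ²ᵢ + 2·Σσ_ij = 4.2783 + 2 × 3.5510 = 11.3803
α = (4/3)·(1 − 4.2783/11.3803) = 0.83

Cronbach's alpha = 0.83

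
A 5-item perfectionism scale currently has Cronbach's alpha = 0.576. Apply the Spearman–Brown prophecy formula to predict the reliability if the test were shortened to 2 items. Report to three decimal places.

Length factor m = 2/5 = 0.4000
α' = m·α / (1 − (1−m)·α)
   = 2/5 × 0.576 / (1 − (1 − 2/5) × 0.576)
   = 0.2304 / 0.6544 = 0.352

predicted reliability = 0.352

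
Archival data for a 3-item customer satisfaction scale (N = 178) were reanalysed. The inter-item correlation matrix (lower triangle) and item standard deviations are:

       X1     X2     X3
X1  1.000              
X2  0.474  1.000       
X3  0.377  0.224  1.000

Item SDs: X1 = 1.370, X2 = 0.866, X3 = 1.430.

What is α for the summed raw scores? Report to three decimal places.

Σσ²ᵢ = 1.370² + 0.866² + 1.430² = 4.6718
Covariances σ_ij = r_ij · s_i · s_j:
  σ(X1,X2) = 0.474 × 1.370 × 0.866 = 0.5624
  σ(X1,X3) = 0.377 × 1.370 × 1.430 = 0.7386
  σ(X2,X3) = 0.224 × 0.866 × 1.430 = 0.2774
σ²_T = Σσ²ᵢ + 2·Σσ_ij = 4.6718 + 2 × 1.5784 = 7.8286
α = (3/2)·(1 − 4.6718/7.8286) = 0.605

α = 0.605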